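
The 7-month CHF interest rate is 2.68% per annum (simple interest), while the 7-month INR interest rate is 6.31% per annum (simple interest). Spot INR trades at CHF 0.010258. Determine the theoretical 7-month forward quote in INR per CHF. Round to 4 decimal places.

T = 7/12 years.
CHF accumulates by 1 + 0.0268×7/12 = 1.01563333.
INR accumulates by 1 + 0.0631×7/12 = 1.03680833.
So F = 0.010258 × 1.01563333 / 1.03680833 = 0.010048498 (CHF/INR).
Quoted the other way: 1/0.010048498 = 99.5174 INR per CHF.

99.5174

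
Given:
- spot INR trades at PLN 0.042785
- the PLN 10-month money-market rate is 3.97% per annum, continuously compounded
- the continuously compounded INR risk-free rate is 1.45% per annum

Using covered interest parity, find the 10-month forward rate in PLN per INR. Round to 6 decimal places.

0.043693

T = 10/12 years.
PLN accumulates by e^(0.0397×10/12) = 1.0336367.
INR growth factor: e^(0.0145×10/12) = 1.0121566.
Forward (PLN per INR) = 0.042785 × 1.0336367 / 1.0121566 = 0.04369299.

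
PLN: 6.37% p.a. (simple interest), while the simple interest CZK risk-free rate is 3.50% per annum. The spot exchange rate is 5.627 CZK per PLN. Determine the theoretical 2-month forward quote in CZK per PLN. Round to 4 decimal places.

5.6004

T = 2/12 years.
CZK growth factor: 1 + 0.0350×2/12 = 1.0058333.
PLN growth factor: 1 + 0.0637×2/12 = 1.0106167.
CIP: F = S · (grow CZK)/(grow PLN) = 5.627 × 1.0058333/1.0106167 = 5.600367 CZK per PLN.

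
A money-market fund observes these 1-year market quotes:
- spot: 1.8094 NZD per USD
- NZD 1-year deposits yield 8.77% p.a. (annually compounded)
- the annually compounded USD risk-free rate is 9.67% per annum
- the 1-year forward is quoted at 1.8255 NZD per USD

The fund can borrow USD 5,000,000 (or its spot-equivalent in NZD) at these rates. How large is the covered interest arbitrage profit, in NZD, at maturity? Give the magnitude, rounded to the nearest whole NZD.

T = 1 year.
Invest the USD and cover forward: 5,000,000 × 1.096700 × 1.8255 = NZD 10,010,129.25.
Convert at spot and invest in NZD: 5,000,000 × 1.8094 × 1.087700 = NZD 9,840,421.90.
The quoted forward overvalues USD, so borrow NZD, buy USD at spot, deposit the USD at 9.67%, and sell the proceeds forward at 1.8255.
Profit = 10,010,129.25 − 9,840,421.90 = NZD 169,707.

NZD 169,707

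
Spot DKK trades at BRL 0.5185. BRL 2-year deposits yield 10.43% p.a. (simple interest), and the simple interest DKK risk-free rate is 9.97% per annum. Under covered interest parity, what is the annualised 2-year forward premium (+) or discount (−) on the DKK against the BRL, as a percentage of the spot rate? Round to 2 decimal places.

+0.38%

T = 2 years.
No-arbitrage forward: 0.5185 × 1.208600 / 1.199400 = 0.5224772 BRL/DKK.
Annualised premium = (F − S)/S × (1/T) = (0.5224772 − 0.5185)/0.5185 ÷ 2 = 0.38%.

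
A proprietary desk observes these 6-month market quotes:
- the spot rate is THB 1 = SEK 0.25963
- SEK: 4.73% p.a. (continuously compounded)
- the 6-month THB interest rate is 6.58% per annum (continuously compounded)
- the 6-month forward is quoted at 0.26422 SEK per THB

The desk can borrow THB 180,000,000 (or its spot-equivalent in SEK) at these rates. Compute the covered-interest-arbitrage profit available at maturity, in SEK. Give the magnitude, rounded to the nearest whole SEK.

SEK 1,298,517

T = 6/12 years.
Route A — deposit THB, sell forward: 180,000,000 × 1.0334471894 × 0.26422 = SEK 49,150,334.95.
Route B — convert at spot, deposit SEK: 180,000,000 × 0.25963 × 1.023931879 = SEK 47,851,818.07.
The quoted forward overvalues THB, so borrow SEK, buy THB at spot, deposit the THB at 6.58%, and sell the proceeds forward at 0.26422.
The gap between the two covered legs is SEK 1,298,517.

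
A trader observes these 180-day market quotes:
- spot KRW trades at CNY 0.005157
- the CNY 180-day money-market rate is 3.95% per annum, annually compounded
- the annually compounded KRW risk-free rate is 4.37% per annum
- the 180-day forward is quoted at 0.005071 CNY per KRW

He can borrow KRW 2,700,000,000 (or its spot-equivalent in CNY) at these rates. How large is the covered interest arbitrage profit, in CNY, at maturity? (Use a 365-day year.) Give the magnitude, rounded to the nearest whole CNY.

T = 180/365 years.
Keep in KRW, deliver into the forward: 2,700,000,000·1.0213171179·0.005071 = CNY 13,983,567.58.
Swap to CNY now, deposit: 2,700,000,000·0.005157·1.0192882329 = CNY 14,192,467.43.
The quoted forward undervalues KRW, so borrow KRW, convert to CNY at spot, deposit the CNY at 3.95%, and buy KRW forward at 0.005071 to cover the loan.
Arbitrage profit = |13,983,567.58 − 14,192,467.43| = CNY 208,900.

CNY 208,900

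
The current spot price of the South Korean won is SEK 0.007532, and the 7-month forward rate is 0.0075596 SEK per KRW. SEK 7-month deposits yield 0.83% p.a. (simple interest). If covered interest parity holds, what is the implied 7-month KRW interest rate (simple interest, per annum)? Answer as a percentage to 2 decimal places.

0.20%

T = 7/12 years.
By CIP, F/S equals the SEK-to-KRW growth ratio: 0.0075596/0.007532 = 1.0036644.
The SEK side grows by 1 + 0.0083×7/12 = 1.0048417.
That pins the KRW growth at 1.001173.
(1.001173 − 1)/T = 0.002011, i.e. 0.20%.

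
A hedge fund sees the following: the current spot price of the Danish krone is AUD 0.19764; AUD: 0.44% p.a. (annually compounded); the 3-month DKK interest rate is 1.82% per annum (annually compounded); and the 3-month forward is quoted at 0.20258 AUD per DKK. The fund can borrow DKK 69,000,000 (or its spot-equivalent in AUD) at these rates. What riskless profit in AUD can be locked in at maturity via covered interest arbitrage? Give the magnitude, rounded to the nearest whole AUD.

AUD 389,054

T = 3/12 years.
Route A — deposit DKK, sell forward: 69,000,000 × 1.0045192719 × 0.20258 = AUD 14,041,190.47.
Route B — convert at spot, deposit AUD: 69,000,000 × 0.19764 × 1.0010981896 = AUD 13,652,136.19.
The quoted forward overvalues DKK, so borrow AUD, buy DKK at spot, deposit the DKK at 1.82%, and sell the proceeds forward at 0.20258.
Profit = 14,041,190.47 − 13,652,136.19 = AUD 389,054.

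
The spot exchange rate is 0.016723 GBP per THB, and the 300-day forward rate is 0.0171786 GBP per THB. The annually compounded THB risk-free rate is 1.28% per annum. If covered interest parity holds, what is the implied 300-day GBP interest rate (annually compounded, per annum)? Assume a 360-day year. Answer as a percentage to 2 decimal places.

4.60%

T = 300/360 years.
CIP gives F = S · g_GBP/g_THB, so g_GBP/g_THB = 0.0171786/0.016723 = 1.0272439.
The THB side grows by (1 + 0.0128)^(300/360) = 1.0106553.
Hence g_GBP = 1.0381895.
r = 1.0381895^(360/300) − 1 = 0.046001 → 4.60%.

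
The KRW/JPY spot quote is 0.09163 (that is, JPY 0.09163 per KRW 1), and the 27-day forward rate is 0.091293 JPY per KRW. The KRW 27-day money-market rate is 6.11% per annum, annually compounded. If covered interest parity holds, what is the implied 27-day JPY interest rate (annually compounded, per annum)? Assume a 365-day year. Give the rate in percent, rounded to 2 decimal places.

T = 27/365 years.
F/S = 0.091293/0.09163 = 0.9963222 = (growth of JPY) / (growth of KRW).
KRW growth factor: (1 + 0.0611)^(27/365) = 1.0043967.
Hence g_JPY = 1.0007027.
r = 1.0007027^(365/27) − 1 = 0.009541 → 0.95%.

0.95%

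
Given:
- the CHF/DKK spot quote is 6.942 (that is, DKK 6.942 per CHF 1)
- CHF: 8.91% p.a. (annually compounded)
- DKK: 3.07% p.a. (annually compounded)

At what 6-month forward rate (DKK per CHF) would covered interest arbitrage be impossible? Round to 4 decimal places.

6.7533

T = 6/12 years.
Growth of 1 DKK over T: (1 + 0.0307)^(6/12) = 1.015234.
CHF growth factor: (1 + 0.0891)^(6/12) = 1.0435995.
So F = 6.942 × 1.015234 / 1.0435995 = 6.753313 (DKK/CHF).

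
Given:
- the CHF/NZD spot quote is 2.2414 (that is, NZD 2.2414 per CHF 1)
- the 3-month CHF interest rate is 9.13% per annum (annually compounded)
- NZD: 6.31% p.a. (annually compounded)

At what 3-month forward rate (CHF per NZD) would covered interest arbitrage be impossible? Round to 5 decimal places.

0.44908

T = 3/12 years.
NZD accumulates by (1 + 0.0631)^(3/12) = 1.0154149.
CHF accumulates by (1 + 0.0913)^(3/12) = 1.0220827.
CIP: F = S · (grow NZD)/(grow CHF) = 2.2414 × 1.0154149/1.0220827 = 2.226778 NZD per CHF.
Quoted the other way: 1/2.226778 = 0.44908 CHF per NZD.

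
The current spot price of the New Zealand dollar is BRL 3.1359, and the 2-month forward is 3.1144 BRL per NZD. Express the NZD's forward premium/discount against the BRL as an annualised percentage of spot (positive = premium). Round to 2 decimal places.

-4.11%

T = 2/12 years.
NZD trades forward at -0.68561% vs spot over the period.
×(1/T) gives -4.11% p.a.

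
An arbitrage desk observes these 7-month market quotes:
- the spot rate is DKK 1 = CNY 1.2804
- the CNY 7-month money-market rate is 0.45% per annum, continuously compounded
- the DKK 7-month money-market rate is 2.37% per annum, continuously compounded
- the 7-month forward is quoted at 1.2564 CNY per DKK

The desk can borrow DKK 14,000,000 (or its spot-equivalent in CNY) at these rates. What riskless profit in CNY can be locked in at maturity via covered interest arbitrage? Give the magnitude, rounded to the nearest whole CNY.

T = 7/12 years.
Invest the DKK and cover forward: 14,000,000 × 1.0139210072 × 1.2564 = CNY 17,834,464.95.
Convert at spot and invest in CNY: 14,000,000 × 1.2804 × 1.0026284483 = CNY 17,972,716.51.
The quoted forward undervalues DKK, so borrow DKK, convert to CNY at spot, deposit the CNY at 0.45%, and buy DKK forward at 1.2564 to cover the loan.
Arbitrage profit = |17,834,464.95 − 17,972,716.51| = CNY 138,252.

CNY 138,252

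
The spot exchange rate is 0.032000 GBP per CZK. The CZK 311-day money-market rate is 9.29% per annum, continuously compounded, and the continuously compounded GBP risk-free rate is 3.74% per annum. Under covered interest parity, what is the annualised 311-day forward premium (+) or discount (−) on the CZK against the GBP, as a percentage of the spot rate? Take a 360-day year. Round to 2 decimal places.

T = 311/360 years.
No-arbitrage forward: 0.032 × 1.0328371 / 1.0835636 = 0.030501936 GBP/CZK.
Annualised premium = (F − S)/S × (1/T) = (0.030501936 − 0.032)/0.032 ÷ (311/360) = -5.42%.

-5.42%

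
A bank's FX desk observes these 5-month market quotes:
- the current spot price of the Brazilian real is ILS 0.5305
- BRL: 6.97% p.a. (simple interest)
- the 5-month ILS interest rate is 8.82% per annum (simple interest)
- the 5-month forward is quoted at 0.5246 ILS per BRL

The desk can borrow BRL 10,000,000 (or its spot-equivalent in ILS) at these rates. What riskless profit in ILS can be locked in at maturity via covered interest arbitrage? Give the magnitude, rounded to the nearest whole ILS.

ILS 101,606

T = 5/12 years.
Keep in BRL, deliver into the forward: 10,000,000·1.029041667·0.5246 = ILS 5,398,352.59.
Swap to ILS now, deposit: 10,000,000·0.5305·1.036750 = ILS 5,499,958.75.
The quoted forward undervalues BRL, so borrow BRL, convert to ILS at spot, deposit the ILS at 8.82%, and buy BRL forward at 0.5246 to cover the loan.
The gap between the two covered legs is ILS 101,606.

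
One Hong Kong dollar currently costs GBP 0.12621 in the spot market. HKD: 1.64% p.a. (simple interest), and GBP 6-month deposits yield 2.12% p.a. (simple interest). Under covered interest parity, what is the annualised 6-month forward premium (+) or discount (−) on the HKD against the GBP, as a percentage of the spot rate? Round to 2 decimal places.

T = 6/12 years.
No-arbitrage forward: 0.12621 × 1.010600 / 1.008200 = 0.12651044 GBP/HKD.
(F − S)/S ÷ T = (0.12651044 − 0.12621)/0.12621/(6/12) = 0.004761 → 0.48%.

+0.48%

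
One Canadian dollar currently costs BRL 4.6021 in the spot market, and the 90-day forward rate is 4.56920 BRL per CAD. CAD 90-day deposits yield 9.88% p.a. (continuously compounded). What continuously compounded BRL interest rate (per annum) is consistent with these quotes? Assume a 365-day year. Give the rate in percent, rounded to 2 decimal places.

6.97%

T = 90/365 years.
F/S = 4.5692/4.6021 = 0.9928511 = (growth of BRL) / (growth of CAD).
The CAD side grows by e^(0.0988×90/365) = 1.0246608.
Hence g_BRL = 1.0173356.
r = ln(1.0173356)/(90/365) = 0.069703 → 6.97%.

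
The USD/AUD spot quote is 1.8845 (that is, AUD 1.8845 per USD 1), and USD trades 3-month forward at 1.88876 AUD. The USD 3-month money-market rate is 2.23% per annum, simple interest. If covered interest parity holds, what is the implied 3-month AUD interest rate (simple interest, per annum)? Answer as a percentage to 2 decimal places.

3.14%

T = 3/12 years.
F/S = 1.88876/1.8845 = 1.0022605 = (growth of AUD) / (growth of USD).
The USD side grows by 1 + 0.0223×3/12 = 1.005575.
Hence g_AUD = 1.0078481.
r = (1.0078481 − 1)/(3/12) = 0.031392 → 3.14%.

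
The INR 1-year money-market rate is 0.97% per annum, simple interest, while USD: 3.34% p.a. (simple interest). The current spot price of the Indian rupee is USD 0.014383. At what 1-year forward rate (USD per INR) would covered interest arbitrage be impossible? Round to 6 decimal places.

0.014721

T = 1 year.
Growth of 1 USD over T: 1 + 0.0334×1 = 1.033400.
INR accumulates by 1 + 0.0097×1 = 1.009700.
Forward (USD per INR) = 0.014383 × 1.033400 / 1.009700 = 0.01472060.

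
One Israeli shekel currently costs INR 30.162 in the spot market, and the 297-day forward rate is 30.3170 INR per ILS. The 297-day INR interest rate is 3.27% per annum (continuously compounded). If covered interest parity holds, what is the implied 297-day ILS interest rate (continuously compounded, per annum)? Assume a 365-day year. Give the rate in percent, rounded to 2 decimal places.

2.64%

T = 297/365 years.
F/S = 30.317/30.162 = 1.0051389 = (growth of INR) / (growth of ILS).
The INR side grows by e^(0.0327×297/365) = 1.0269651.
Hence g_ILS = 1.0217146.
Take logs: ln 1.0217146 / (297/365) = 0.026401, so 2.64%.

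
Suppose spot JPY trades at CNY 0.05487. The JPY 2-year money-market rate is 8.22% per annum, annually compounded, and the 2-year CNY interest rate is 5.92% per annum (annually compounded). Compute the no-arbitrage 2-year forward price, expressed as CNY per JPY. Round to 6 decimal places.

0.052562

T = 2 years.
CNY growth factor: (1 + 0.0592)^2 = 1.1219046.
JPY growth factor: (1 + 0.0822)^2 = 1.1711568.
Forward (CNY per JPY) = 0.05487 × 1.1219046 / 1.1711568 = 0.05256248.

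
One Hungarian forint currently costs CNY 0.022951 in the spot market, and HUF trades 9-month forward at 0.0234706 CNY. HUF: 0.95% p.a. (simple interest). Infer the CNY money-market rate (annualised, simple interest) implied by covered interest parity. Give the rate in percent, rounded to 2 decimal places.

3.99%

T = 9/12 years.
By CIP, F/S equals the CNY-to-HUF growth ratio: 0.0234706/0.022951 = 1.0226395.
HUF growth factor: 1 + 0.0095×9/12 = 1.007125.
Hence g_CNY = 1.0299258.
(1.0299258 − 1)/T = 0.039901, i.e. 3.99%.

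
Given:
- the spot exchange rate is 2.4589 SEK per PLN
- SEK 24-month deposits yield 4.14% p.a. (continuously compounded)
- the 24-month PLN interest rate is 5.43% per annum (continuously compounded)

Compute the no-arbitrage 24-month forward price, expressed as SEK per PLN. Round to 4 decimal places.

T = 2 years.
SEK accumulates by e^(0.0414×2) = 1.0863245.
Growth of 1 PLN over T: e^(0.0543×2) = 1.1147164.
CIP: F = S · (grow SEK)/(grow PLN) = 2.4589 × 1.0863245/1.1147164 = 2.396272 SEK per PLN.

2.3963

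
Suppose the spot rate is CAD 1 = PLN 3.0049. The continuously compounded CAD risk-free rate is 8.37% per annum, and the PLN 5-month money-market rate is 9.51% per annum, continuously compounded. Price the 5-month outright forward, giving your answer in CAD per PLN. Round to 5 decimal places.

T = 5/12 years.
PLN growth factor: e^(0.0951×5/12) = 1.0404205.
Growth of 1 CAD over T: e^(0.0837×5/12) = 1.0354903.
Forward (PLN per CAD) = 3.0049 × 1.0404205 / 1.0354903 = 3.019207.
Quoted the other way: 1/3.019207 = 0.33121 CAD per PLN.

0.33121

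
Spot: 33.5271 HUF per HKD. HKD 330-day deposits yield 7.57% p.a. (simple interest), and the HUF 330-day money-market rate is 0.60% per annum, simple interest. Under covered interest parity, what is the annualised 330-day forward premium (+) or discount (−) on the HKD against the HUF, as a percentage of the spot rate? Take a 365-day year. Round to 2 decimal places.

-6.52%

T = 330/365 years.
F = S · g_HUF/g_HKD = 33.5271 × 1.0054247/1.0684411 = 31.5496797.
Annualised premium = (F − S)/S × (1/T) = (31.5496797 − 33.5271)/33.5271 ÷ (330/365) = -6.52%.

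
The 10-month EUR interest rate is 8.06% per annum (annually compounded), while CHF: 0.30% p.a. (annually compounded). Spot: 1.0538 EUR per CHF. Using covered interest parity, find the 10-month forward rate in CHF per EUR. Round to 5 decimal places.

T = 10/12 years.
EUR accumulates by (1 + 0.0806)^(10/12) = 1.0667291.
CHF growth factor: (1 + 0.0030)^(10/12) = 1.0024994.
CIP: F = S · (grow EUR)/(grow CHF) = 1.0538 × 1.0667291/1.0024994 = 1.121317 EUR per CHF.
Quoted the other way: 1/1.121317 = 0.89181 CHF per EUR.

0.89181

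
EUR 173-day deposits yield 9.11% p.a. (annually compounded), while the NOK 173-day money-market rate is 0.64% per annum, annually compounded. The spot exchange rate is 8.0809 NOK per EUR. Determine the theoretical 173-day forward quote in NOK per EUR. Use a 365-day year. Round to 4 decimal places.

T = 173/365 years.
NOK growth factor: (1 + 0.0064)^(173/365) = 1.0030283.
Growth of 1 EUR over T: (1 + 0.0911)^(173/365) = 1.0421897.
CIP: F = S · (grow NOK)/(grow EUR) = 8.0809 × 1.0030283/1.0421897 = 7.777251 NOK per EUR.

7.7773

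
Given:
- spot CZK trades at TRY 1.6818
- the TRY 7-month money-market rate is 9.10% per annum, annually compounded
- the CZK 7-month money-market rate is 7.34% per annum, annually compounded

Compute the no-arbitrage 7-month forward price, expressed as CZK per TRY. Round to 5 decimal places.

0.58899

T = 7/12 years.
TRY accumulates by (1 + 0.0910)^(7/12) = 1.052118.
CZK accumulates by (1 + 0.0734)^(7/12) = 1.0421837.
So F = 1.6818 × 1.052118 / 1.0421837 = 1.697831 (TRY/CZK).
Quoted the other way: 1/1.697831 = 0.58899 CZK per TRY.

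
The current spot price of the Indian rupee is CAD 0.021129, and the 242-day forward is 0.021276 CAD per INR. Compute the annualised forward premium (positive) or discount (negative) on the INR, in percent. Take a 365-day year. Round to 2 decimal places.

T = 242/365 years.
(F − S)/S = (0.021276 − 0.021129)/0.021129 = 0.0069573.
Per annum: 0.0069573 / (242/365) = 0.010493 = 1.05%.

+1.05%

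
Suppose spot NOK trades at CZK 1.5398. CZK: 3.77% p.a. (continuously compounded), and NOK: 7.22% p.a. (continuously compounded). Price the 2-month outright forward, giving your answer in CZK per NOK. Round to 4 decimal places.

T = 2/12 years.
CZK growth factor: e^(0.0377×2/12) = 1.0063031.
Growth of 1 NOK over T: e^(0.0722×2/12) = 1.012106.
Forward (CZK per NOK) = 1.5398 × 1.0063031 / 1.012106 = 1.530972.

1.5310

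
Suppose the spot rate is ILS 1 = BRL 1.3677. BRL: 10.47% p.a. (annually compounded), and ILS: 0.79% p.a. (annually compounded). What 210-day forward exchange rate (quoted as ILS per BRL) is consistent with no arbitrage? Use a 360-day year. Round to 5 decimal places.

0.69307

T = 210/360 years.
Growth of 1 BRL over T: (1 + 0.1047)^(210/360) = 1.0598048.
ILS growth factor: (1 + 0.0079)^(210/360) = 1.0046008.
CIP: F = S · (grow BRL)/(grow ILS) = 1.3677 × 1.0598048/1.0046008 = 1.442857 BRL per ILS.
Quoted the other way: 1/1.442857 = 0.69307 ILS per BRL.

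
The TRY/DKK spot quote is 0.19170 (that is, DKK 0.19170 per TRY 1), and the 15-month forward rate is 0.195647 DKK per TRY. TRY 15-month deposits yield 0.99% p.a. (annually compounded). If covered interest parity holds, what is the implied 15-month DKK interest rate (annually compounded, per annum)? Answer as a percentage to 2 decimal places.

2.65%

T = 15/12 years.
CIP gives F = S · g_DKK/g_TRY, so g_DKK/g_TRY = 0.195647/0.1917 = 1.0205895.
The TRY side grows by (1 + 0.0099)^(15/12) = 1.0123903.
Hence g_DKK = 1.0332349.
Annualise: 1.0332349^(12/15) − 1 = 0.026501 = 2.65%.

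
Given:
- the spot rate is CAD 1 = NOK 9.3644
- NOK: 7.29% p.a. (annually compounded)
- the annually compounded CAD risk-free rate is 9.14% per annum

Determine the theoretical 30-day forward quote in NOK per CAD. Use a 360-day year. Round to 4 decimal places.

9.3511

T = 30/360 years.
NOK growth factor: (1 + 0.0729)^(30/360) = 1.005881.
CAD accumulates by (1 + 0.0914)^(30/360) = 1.0073151.
CIP: F = S · (grow NOK)/(grow CAD) = 9.3644 × 1.005881/1.0073151 = 9.351068 NOK per CAD.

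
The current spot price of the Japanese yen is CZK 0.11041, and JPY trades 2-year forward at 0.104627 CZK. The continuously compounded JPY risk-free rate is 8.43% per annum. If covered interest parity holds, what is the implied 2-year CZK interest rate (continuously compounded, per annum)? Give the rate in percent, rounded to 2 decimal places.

5.74%

T = 2 years.
By CIP, F/S equals the CZK-to-JPY growth ratio: 0.104627/0.11041 = 0.9476225.
JPY growth factor: e^(0.0843×2) = 1.1836466.
Hence g_CZK = 1.1216502.
r = ln(1.1216502)/2 = 0.057400 → 5.74%.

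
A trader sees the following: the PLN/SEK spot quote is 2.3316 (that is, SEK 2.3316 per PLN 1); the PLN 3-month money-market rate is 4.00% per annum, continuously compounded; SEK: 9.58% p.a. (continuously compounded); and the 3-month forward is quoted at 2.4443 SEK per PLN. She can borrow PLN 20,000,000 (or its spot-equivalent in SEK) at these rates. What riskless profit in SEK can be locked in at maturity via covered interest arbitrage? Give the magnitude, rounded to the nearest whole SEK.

SEK 1,614,995

T = 3/12 years.
Keep in PLN, deliver into the forward: 20,000,000·1.0100501671·2.4443 = SEK 49,377,312.47.
Swap to SEK now, deposit: 20,000,000·2.3316·1.0242391047 = SEK 47,762,317.93.
The quoted forward overvalues PLN, so borrow SEK, buy PLN at spot, deposit the PLN at 4.00%, and sell the proceeds forward at 2.4443.
The gap between the two covered legs is SEK 1,614,995.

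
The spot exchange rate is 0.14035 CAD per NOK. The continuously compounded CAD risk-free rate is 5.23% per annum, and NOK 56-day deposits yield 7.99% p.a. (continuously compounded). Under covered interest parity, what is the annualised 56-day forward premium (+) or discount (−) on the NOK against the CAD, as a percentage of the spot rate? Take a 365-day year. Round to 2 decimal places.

T = 56/365 years.
CIP forward (CAD per NOK) = 0.14035 × 1.0080564/1.0123341 = 0.13975694.
(F − S)/S ÷ T = (0.13975694 − 0.14035)/0.14035/(56/365) = -0.027542 → -2.75%.

-2.75%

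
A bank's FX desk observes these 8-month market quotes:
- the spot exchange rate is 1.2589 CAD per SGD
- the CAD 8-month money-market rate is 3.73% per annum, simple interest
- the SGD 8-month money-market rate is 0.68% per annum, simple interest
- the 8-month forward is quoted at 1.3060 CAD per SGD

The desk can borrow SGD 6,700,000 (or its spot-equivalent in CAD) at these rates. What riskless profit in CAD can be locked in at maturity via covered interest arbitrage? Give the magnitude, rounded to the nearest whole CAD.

CAD 145,496

T = 8/12 years.
Route A — deposit SGD, sell forward: 6,700,000 × 1.004533333 × 1.3060 = CAD 8,789,867.57.
Route B — convert at spot, deposit CAD: 6,700,000 × 1.2589 × 1.024866667 = CAD 8,644,371.14.
The quoted forward overvalues SGD, so borrow CAD, buy SGD at spot, deposit the SGD at 0.68%, and sell the proceeds forward at 1.3060.
Profit = 8,789,867.57 − 8,644,371.14 = CAD 145,496.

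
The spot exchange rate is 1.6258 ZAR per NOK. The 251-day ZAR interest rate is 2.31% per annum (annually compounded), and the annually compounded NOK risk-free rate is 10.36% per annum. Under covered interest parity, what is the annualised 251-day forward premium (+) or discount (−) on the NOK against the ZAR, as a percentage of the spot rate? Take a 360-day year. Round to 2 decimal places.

-7.38%

T = 251/360 years.
No-arbitrage forward: 1.6258 × 1.0160501 / 1.0711475 = 1.5421725 ZAR/NOK.
Annualised premium = (F − S)/S × (1/T) = (1.5421725 − 1.6258)/1.6258 ÷ (251/360) = -7.38%.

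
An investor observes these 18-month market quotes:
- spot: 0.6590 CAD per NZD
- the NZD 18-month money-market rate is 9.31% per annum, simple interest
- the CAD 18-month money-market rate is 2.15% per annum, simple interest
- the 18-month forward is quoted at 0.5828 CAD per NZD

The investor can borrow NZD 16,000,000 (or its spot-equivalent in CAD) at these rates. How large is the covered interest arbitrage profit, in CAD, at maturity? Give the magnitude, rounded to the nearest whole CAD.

T = 18/12 years.
Route A — deposit NZD, sell forward: 16,000,000 × 1.139650 × 0.5828 = CAD 10,627,008.32.
Route B — convert at spot, deposit CAD: 16,000,000 × 0.6590 × 1.032250 = CAD 10,884,044.00.
The quoted forward undervalues NZD, so borrow NZD, convert to CAD at spot, deposit the CAD at 2.15%, and buy NZD forward at 0.5828 to cover the loan.
Arbitrage profit = |10,627,008.32 − 10,884,044.00| = CAD 257,036.

CAD 257,036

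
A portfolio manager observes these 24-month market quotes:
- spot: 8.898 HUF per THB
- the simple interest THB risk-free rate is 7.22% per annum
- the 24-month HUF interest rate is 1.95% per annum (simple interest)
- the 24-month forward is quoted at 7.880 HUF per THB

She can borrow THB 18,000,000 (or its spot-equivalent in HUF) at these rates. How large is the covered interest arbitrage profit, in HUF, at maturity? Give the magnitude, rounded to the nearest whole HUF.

T = 2 years.
Route A — deposit THB, sell forward: 18,000,000 × 1.144400 × 7.880 = HUF 162,321,696.00.
Route B — convert at spot, deposit HUF: 18,000,000 × 8.898 × 1.039000 = HUF 166,410,396.00.
The quoted forward undervalues THB, so borrow THB, convert to HUF at spot, deposit the HUF at 1.95%, and buy THB forward at 7.880 to cover the loan.
Arbitrage profit = |162,321,696.00 − 166,410,396.00| = HUF 4,088,700.

HUF 4,088,700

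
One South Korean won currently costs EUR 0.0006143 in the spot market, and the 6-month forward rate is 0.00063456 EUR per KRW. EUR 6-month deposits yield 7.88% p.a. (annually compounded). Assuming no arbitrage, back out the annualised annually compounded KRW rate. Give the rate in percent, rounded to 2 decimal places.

T = 6/12 years.
F/S = 0.00063456/0.0006143 = 1.0329806 = (growth of EUR) / (growth of KRW).
The EUR side grows by (1 + 0.0788)^(6/12) = 1.038653.
So the KRW growth factor = 1.0054913.
r = 1.0054913^(12/6) − 1 = 0.011013 → 1.10%.

1.10%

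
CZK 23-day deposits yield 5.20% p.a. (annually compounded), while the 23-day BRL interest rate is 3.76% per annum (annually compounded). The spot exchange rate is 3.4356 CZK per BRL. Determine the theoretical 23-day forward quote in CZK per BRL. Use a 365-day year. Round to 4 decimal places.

3.4386

T = 23/365 years.
CZK growth factor: (1 + 0.0520)^(23/365) = 1.0031995.
BRL growth factor: (1 + 0.0376)^(23/365) = 1.0023286.
So F = 3.4356 × 1.0031995 / 1.0023286 = 3.438585 (CZK/BRL).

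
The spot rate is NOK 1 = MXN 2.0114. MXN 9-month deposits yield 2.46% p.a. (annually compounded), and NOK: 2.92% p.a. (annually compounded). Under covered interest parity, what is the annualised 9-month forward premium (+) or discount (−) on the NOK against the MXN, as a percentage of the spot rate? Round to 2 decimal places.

-0.45%

T = 9/12 years.
F = S · g_MXN/g_NOK = 2.0114 × 1.0183938/1.021821 = 2.0046537.
(F − S)/S ÷ T = (2.0046537 − 2.0114)/2.0114/(9/12) = -0.004472 → -0.45%.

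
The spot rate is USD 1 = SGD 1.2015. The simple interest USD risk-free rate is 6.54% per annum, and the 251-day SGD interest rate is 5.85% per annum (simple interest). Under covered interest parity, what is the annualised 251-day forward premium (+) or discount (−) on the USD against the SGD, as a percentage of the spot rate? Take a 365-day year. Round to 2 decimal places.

T = 251/365 years.
CIP forward (SGD per USD) = 1.2015 × 1.0402288/1.0449737 = 1.1960444.
Annualised premium = (F − S)/S × (1/T) = (1.1960444 − 1.2015)/1.2015 ÷ (251/365) = -0.66%.

-0.66%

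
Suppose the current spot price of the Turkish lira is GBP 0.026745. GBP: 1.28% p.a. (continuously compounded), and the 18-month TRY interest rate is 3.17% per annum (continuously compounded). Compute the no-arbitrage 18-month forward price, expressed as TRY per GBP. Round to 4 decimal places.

38.4653

T = 18/12 years.
Growth of 1 GBP over T: e^(0.0128×18/12) = 1.01938551.
TRY accumulates by e^(0.0317×18/12) = 1.04869863.
CIP: F = S · (grow GBP)/(grow TRY) = 0.026745 × 1.01938551/1.04869863 = 0.025997426 GBP per TRY.
Quoted the other way: 1/0.025997426 = 38.4653 TRY per GBP.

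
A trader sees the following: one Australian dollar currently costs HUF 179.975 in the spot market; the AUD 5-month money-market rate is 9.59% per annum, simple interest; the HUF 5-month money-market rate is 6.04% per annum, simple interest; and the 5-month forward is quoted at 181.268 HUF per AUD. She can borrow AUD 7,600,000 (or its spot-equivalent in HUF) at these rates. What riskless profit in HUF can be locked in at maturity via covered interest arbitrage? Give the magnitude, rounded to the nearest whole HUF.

T = 5/12 years.
Route A — deposit AUD, sell forward: 7,600,000 × 1.039958333333 × 181.268 = HUF 1,432,684,870.47.
Route B — convert at spot, deposit HUF: 7,600,000 × 179.975 × 1.025166666667 = HUF 1,402,233,218.33.
The quoted forward overvalues AUD, so borrow HUF, buy AUD at spot, deposit the AUD at 9.59%, and sell the proceeds forward at 181.268.
The gap between the two covered legs is HUF 30,451,652.

HUF 30,451,652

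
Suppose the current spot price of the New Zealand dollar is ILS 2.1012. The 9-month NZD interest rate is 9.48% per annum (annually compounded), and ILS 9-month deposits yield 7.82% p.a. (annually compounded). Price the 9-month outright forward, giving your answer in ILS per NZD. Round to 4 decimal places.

2.0773

T = 9/12 years.
ILS growth factor: (1 + 0.0782)^(9/12) = 1.0580946.
NZD growth factor: (1 + 0.0948)^(9/12) = 1.0702891.
CIP: F = S · (grow ILS)/(grow NZD) = 2.1012 × 1.0580946/1.0702891 = 2.077260 ILS per NZD.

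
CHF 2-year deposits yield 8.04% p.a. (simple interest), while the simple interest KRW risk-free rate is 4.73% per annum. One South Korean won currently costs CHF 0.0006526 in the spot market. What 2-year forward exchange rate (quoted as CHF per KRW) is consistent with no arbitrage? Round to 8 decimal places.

0.00069207

T = 2 years.
Growth of 1 CHF over T: 1 + 0.0804×2 = 1.160800.
KRW growth factor: 1 + 0.0473×2 = 1.094600.
Forward (CHF per KRW) = 0.0006526 × 1.160800 / 1.094600 = 0.0006920684.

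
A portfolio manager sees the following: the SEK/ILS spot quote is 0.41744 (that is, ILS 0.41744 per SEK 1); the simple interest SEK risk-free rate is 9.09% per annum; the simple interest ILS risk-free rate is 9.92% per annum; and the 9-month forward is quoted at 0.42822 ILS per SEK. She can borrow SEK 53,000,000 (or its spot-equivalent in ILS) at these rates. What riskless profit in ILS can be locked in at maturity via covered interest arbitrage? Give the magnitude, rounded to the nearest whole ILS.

T = 9/12 years.
Keep in SEK, deliver into the forward: 53,000,000·1.068175·0.42822 = ILS 24,242,936.62.
Swap to ILS now, deposit: 53,000,000·0.41744·1.074400 = ILS 23,770,369.41.
The quoted forward overvalues SEK, so borrow ILS, buy SEK at spot, deposit the SEK at 9.09%, and sell the proceeds forward at 0.42822.
Arbitrage profit = |24,242,936.62 − 23,770,369.41| = ILS 472,567.

ILS 472,567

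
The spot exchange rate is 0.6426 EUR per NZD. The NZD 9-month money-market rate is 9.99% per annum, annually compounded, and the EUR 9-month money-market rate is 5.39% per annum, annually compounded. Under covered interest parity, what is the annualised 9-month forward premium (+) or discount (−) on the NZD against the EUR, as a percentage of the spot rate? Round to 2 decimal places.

T = 9/12 years.
F = S · g_EUR/g_NZD = 0.6426 × 1.0401586/1.0740263 = 0.6223366.
Annualised premium = (F − S)/S × (1/T) = (0.6223366 − 0.6426)/0.6426 ÷ (9/12) = -4.20%.

-4.20%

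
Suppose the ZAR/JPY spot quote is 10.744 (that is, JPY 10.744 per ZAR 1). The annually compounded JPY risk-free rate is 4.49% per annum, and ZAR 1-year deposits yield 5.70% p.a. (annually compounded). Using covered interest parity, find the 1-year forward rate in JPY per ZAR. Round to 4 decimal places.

T = 1 year.
JPY accumulates by (1 + 0.0449)^1 = 1.044900.
Growth of 1 ZAR over T: (1 + 0.0570)^1 = 1.057000.
CIP: F = S · (grow JPY)/(grow ZAR) = 10.744 × 1.044900/1.057000 = 10.621008 JPY per ZAR.

10.6210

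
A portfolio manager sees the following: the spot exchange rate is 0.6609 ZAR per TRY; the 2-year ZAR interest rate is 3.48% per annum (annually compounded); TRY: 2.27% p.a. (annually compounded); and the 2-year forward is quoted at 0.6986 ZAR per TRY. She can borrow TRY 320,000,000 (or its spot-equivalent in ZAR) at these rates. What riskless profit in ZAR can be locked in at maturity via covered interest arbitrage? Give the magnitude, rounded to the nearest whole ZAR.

ZAR 7,352,770

T = 2 years.
Invest the TRY and cover forward: 320,000,000 × 1.04591529 × 0.6986 = ZAR 233,816,454.91.
Convert at spot and invest in ZAR: 320,000,000 × 0.6609 × 1.07081104 = ZAR 226,463,685.23.
The quoted forward overvalues TRY, so borrow ZAR, buy TRY at spot, deposit the TRY at 2.27%, and sell the proceeds forward at 0.6986.
The gap between the two covered legs is ZAR 7,352,770.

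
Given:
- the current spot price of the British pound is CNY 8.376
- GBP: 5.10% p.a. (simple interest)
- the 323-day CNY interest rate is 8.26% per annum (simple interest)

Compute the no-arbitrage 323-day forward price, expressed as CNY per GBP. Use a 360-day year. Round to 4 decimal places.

T = 323/360 years.
CNY accumulates by 1 + 0.0826×323/360 = 1.0741106.
GBP growth factor: 1 + 0.0510×323/360 = 1.0457583.
So F = 8.376 × 1.0741106 / 1.0457583 = 8.603088 (CNY/GBP).

8.6031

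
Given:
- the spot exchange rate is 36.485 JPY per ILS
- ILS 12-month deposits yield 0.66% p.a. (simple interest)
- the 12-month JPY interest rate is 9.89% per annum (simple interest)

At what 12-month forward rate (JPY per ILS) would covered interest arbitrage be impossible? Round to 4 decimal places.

39.8305

T = 1 year.
JPY growth factor: 1 + 0.0989×1 = 1.098900.
ILS accumulates by 1 + 0.0066×1 = 1.006600.
CIP: F = S · (grow JPY)/(grow ILS) = 36.485 × 1.098900/1.006600 = 39.830485 JPY per ILS.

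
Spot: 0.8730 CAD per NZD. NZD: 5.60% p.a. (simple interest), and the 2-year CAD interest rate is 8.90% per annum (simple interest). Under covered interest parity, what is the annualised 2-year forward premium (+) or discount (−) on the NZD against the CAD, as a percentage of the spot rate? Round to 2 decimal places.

T = 2 years.
No-arbitrage forward: 0.873 × 1.178000 / 1.112000 = 0.9248147 CAD/NZD.
Annualised premium = (F − S)/S × (1/T) = (0.9248147 − 0.873)/0.873 ÷ 2 = 2.97%.

+2.97%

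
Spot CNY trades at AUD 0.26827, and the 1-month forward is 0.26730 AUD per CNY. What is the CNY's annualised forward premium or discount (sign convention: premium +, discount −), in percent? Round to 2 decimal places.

-4.34%

T = 1/12 years.
Period premium: (0.26730 − 0.26827)/0.26827 = -0.0036158.
Annualise by dividing by T: -0.0036158 / (1/12) = -0.043390 → -4.34%.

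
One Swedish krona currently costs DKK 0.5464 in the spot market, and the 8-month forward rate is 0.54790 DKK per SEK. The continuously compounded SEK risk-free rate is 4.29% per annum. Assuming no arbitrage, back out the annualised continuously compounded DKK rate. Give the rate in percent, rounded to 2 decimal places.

4.70%

T = 8/12 years.
By CIP, F/S equals the DKK-to-SEK growth ratio: 0.5479/0.5464 = 1.0027452.
The SEK side grows by e^(0.0429×8/12) = 1.0290129.
That pins the DKK growth at 1.0318377.
r = ln(1.0318377)/(8/12) = 0.047012 → 4.70%.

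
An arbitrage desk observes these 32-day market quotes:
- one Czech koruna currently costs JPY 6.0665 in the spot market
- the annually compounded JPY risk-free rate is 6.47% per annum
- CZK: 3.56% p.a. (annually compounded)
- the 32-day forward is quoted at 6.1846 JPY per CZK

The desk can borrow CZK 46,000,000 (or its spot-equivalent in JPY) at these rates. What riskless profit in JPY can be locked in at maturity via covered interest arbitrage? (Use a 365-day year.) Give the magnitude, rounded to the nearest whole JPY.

T = 32/365 years.
Route A — deposit CZK, sell forward: 46,000,000 × 1.00307153219 × 6.1846 = JPY 285,365,425.11.
Route B — convert at spot, deposit JPY: 46,000,000 × 6.0665 × 1.00551151148 = JPY 280,597,036.88.
The quoted forward overvalues CZK, so borrow JPY, buy CZK at spot, deposit the CZK at 3.56%, and sell the proceeds forward at 6.1846.
Profit = 285,365,425.11 − 280,597,036.88 = JPY 4,768,388.

JPY 4,768,388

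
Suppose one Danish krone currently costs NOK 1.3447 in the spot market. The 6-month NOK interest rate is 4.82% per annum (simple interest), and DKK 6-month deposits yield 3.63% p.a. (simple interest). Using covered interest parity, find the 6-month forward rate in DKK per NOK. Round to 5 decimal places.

T = 6/12 years.
NOK accumulates by 1 + 0.0482×6/12 = 1.024100.
DKK growth factor: 1 + 0.0363×6/12 = 1.018150.
So F = 1.3447 × 1.024100 / 1.018150 = 1.352558 (NOK/DKK).
Quoted the other way: 1/1.352558 = 0.73934 DKK per NOK.

0.73934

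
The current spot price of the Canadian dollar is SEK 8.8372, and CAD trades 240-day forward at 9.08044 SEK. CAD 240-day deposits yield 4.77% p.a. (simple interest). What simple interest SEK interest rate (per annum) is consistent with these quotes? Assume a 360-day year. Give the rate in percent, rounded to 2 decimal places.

9.03%

T = 240/360 years.
CIP gives F = S · g_SEK/g_CAD, so g_SEK/g_CAD = 9.08044/8.8372 = 1.0275246.
CAD growth factor: 1 + 0.0477×240/360 = 1.031800.
So the SEK growth factor = 1.0601999.
(1.0601999 − 1)/T = 0.090300, i.e. 9.03%.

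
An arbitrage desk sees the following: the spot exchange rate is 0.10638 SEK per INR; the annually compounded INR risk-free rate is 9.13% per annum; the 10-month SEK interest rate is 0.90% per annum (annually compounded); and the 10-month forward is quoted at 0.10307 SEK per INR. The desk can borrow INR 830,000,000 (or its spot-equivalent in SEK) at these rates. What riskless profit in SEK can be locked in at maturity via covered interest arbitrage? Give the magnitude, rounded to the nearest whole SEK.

SEK 3,051,919

T = 10/12 years.
Route A — deposit INR, sell forward: 830,000,000 × 1.0755240578 × 0.10307 = SEK 92,009,039.65.
Route B — convert at spot, deposit SEK: 830,000,000 × 0.10638 × 1.0074943946 = SEK 88,957,120.57.
The quoted forward overvalues INR, so borrow SEK, buy INR at spot, deposit the INR at 9.13%, and sell the proceeds forward at 0.10307.
The gap between the two covered legs is SEK 3,051,919.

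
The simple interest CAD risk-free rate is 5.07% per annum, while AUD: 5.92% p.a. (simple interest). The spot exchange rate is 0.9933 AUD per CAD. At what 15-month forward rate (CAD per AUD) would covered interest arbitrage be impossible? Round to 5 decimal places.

T = 15/12 years.
AUD growth factor: 1 + 0.0592×15/12 = 1.074000.
CAD accumulates by 1 + 0.0507×15/12 = 1.063375.
CIP: F = S · (grow AUD)/(grow CAD) = 0.9933 × 1.074000/1.063375 = 1.003225 AUD per CAD.
Invert for CAD per AUD: 1 / 1.003225 = 0.99679.

0.99679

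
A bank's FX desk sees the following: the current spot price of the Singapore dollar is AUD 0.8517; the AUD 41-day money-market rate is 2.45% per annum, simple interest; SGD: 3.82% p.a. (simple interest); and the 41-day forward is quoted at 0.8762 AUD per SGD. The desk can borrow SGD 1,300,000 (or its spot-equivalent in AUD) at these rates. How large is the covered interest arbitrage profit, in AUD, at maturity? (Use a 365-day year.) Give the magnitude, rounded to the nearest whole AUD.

T = 41/365 years.
Invest the SGD and cover forward: 1,300,000 × 1.004290959 × 0.8762 = AUD 1,143,947.66.
Convert at spot and invest in AUD: 1,300,000 × 0.8517 × 1.002752055 = AUD 1,110,257.10.
The quoted forward overvalues SGD, so borrow AUD, buy SGD at spot, deposit the SGD at 3.82%, and sell the proceeds forward at 0.8762.
Profit = 1,143,947.66 − 1,110,257.10 = AUD 33,691.

AUD 33,691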